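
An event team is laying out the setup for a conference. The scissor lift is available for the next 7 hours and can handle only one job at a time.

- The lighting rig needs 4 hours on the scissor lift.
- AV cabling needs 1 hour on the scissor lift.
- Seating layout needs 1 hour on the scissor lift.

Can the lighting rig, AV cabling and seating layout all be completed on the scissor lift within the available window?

Yes

Running back to back, the jobs need 4 + 1 + 1 = 6 hours on the scissor lift.
Since 6 ≤ 7, they fit within the window.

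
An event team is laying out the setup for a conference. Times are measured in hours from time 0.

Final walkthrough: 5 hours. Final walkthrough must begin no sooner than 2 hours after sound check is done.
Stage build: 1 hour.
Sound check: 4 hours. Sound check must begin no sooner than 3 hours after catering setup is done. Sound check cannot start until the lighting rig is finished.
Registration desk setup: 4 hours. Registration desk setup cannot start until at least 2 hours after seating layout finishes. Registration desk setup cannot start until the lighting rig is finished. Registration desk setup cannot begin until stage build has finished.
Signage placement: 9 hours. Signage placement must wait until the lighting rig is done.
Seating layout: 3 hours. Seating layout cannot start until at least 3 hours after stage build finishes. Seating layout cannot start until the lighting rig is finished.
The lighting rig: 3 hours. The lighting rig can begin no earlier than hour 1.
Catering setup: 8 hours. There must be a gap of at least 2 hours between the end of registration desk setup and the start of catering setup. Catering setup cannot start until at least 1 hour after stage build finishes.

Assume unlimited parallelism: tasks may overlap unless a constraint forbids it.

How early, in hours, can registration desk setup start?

The lighting rig waits on its own release at hour 1, so it starts at hour 1 and finishes at 1 + 3 = hour 4.
Nothing blocks stage build, so it runs from hour 0 to hour 1.
Seating layout cannot start until stage build (finishes hour 1, plus 3-hour gap → hour 4); the lighting rig (finishes hour 4). The controlling bound is hour 4, so seating layout finishes at 4 + 3 = hour 7.
Registration desk setup waits on seating layout (finishes hour 7, plus 2-hour gap → hour 9); the lighting rig (finishes hour 4); stage build (finishes hour 1). The latest of these is hour 9, which is the earliest registration desk setup can start.

9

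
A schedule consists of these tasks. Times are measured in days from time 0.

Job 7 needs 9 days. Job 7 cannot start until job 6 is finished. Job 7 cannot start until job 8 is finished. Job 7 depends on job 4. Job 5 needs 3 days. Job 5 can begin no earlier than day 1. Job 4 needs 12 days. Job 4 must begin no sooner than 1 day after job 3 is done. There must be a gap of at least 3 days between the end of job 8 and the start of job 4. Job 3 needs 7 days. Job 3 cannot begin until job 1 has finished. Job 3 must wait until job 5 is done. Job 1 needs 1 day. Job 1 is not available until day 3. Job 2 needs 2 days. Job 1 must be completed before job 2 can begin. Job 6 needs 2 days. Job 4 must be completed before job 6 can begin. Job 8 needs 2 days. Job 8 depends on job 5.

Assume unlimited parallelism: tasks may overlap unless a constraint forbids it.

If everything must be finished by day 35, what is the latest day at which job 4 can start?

Nothing follows job 7; the deadline of day 35 is its only limit. It must start by 35 − 9 = day 26.
Job 6 has to be done before job 7 (must start by day 26). That means finishing by day 26, i.e. starting by 26 − 2 = day 24.
For job 4: job 6 (must start by day 24); job 7 (must start by day 26). The most restrictive is day 24; with a 12-day duration, job 4 must start by day 12.

12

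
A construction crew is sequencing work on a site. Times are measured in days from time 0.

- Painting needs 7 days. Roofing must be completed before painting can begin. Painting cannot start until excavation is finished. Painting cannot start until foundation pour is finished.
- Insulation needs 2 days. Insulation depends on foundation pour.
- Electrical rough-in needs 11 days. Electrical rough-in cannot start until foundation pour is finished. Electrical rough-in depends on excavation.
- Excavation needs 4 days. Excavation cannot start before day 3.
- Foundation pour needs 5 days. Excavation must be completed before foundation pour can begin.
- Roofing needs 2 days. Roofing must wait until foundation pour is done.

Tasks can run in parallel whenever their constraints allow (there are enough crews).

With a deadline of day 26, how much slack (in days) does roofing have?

5

After its own release at day 3, excavation can start at day 3 and finishes at day 7.
Foundation pour waits on excavation (finishes day 7), so it starts at day 7 and finishes at 7 + 5 = day 12.
Roofing cannot begin until foundation pour (finishes day 12). It runs from day 12 to 12 + 2 = day 14.

Working backward from the deadline:
Painting must finish by day 26; it takes 7 days, so it must start by 26 − 7 = day 19.
Since painting (must start by day 19) depends on it, roofing must finish by day 19. Backing off its 2-day duration gives a latest start of day 17.
So roofing can start as early as day 12 and as late as day 17, giving 17 − 12 = 5 days of slack.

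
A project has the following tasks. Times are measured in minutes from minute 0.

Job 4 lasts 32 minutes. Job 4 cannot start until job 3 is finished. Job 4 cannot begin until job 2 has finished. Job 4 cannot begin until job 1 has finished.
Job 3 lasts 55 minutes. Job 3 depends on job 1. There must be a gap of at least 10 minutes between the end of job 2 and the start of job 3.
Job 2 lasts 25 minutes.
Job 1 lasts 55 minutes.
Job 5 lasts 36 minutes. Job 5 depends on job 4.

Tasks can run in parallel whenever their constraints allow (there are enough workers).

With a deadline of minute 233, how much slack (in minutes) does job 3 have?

Job 2 has no prerequisites, so it starts at minute 0 and finishes at minute 25.
Job 1 can start immediately at minute 0; it finishes at minute 55.
Job 3 has to wait for job 1 (finishes minute 55); job 2 (finishes minute 25, plus 10-minute gap → minute 35). The latest of these is minute 55, so job 3 runs minute 55 to 55 + 55 = minute 110.

Working backward from the deadline:
Nothing follows job 5; the deadline of minute 233 is its only limit. It must start by 233 − 36 = minute 197.
Since job 5 (must start by minute 197) depends on it, job 4 must finish by minute 197. Backing off its 32-minute duration gives a latest start of minute 165.
Job 3 has to be done before job 4 (must start by minute 165). That means finishing by minute 165, i.e. starting by 165 − 55 = minute 110.
So job 3 can start as early as minute 55 and as late as minute 110, giving 110 − 55 = 55 minutes of slack.

55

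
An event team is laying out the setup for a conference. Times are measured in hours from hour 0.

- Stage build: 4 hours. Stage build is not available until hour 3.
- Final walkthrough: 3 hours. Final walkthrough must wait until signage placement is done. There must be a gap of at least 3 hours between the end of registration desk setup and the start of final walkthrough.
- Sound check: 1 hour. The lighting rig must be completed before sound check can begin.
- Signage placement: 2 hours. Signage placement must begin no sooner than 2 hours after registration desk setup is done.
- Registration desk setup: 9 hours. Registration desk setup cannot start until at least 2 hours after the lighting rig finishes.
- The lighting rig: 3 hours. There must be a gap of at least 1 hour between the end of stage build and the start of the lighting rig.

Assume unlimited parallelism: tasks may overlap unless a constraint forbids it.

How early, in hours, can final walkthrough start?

Stage build cannot begin until its own release at hour 3. It runs from hour 3 to 3 + 4 = hour 7.
The lighting rig waits on stage build (finishes hour 7, plus 1-hour gap → hour 8), so it starts at hour 8 and finishes at 8 + 3 = hour 11.
Registration desk setup cannot begin until the lighting rig (finishes hour 11, plus 2-hour gap → hour 13). It runs from hour 13 to 13 + 9 = hour 22.
After registration desk setup (finishes hour 22, plus 2-hour gap → hour 24), signage placement can start at hour 24 and finishes at hour 26.
Final walkthrough waits on signage placement (finishes hour 26); registration desk setup (finishes hour 22, plus 3-hour gap → hour 25). The latest of these is hour 26, which is the earliest final walkthrough can start.

26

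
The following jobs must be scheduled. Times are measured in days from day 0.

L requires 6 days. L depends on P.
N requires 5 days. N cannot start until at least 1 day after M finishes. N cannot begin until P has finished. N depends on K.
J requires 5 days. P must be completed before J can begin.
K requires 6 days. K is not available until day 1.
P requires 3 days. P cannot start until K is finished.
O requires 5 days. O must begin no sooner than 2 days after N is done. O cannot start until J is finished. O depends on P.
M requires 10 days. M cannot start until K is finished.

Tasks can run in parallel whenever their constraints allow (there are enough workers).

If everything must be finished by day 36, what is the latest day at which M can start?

Nothing follows O; the deadline of day 36 is its only limit. It must start by 36 − 5 = day 31.
Since O (must start by day 31, minus 2-day gap → day 29) depends on it, N must finish by day 29. Backing off its 5-day duration gives a latest start of day 24.
M must finish before N (must start by day 24, minus 1-day gap → day 23). With a 10-day duration, M must start by 23 − 10 = day 13.

13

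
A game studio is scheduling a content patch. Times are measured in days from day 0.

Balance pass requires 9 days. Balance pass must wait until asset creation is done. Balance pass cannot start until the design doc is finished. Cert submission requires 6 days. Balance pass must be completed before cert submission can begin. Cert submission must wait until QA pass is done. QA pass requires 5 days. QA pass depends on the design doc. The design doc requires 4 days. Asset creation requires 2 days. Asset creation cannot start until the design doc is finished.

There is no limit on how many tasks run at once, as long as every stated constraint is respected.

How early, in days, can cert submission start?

15

Nothing blocks the design doc, so it runs from day 0 to day 4.
QA pass cannot begin until the design doc (finishes day 4). It runs from day 4 to 4 + 5 = day 9.
Asset creation cannot begin until the design doc (finishes day 4). It runs from day 4 to 4 + 2 = day 6.
For balance pass: asset creation (finishes day 6); the design doc (finishes day 4). Taking the maximum gives a start of day 6, and it finishes at 6 + 9 = day 15.
Cert submission waits on balance pass (finishes day 15); QA pass (finishes day 9). The latest of these is day 15, which is the earliest cert submission can start.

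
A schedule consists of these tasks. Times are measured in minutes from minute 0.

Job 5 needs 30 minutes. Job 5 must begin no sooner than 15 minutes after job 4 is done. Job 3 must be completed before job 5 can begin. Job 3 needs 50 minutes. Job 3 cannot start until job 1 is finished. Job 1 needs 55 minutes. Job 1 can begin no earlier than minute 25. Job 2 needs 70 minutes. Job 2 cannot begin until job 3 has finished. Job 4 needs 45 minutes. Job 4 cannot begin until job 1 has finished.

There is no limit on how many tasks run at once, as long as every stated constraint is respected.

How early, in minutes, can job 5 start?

Job 1 waits on its own release at minute 25, so it starts at minute 25 and finishes at 25 + 55 = minute 80.
After job 1 (finishes minute 80), job 4 can start at minute 80 and finishes at minute 125.
After job 1 (finishes minute 80), job 3 can start at minute 80 and finishes at minute 130.
Job 5 waits on job 4 (finishes minute 125, plus 15-minute gap → minute 140); job 3 (finishes minute 130). The latest of these is minute 140, which is the earliest job 5 can start.

140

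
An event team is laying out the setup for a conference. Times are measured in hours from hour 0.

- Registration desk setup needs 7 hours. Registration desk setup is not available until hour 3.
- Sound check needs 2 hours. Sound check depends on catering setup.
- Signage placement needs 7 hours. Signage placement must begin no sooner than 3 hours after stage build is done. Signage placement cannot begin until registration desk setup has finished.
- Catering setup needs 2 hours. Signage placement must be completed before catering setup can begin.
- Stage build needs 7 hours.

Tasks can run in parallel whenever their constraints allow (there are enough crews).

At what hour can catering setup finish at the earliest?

19

After its own release at hour 3, registration desk setup can start at hour 3 and finishes at hour 10.
Stage build can start immediately at hour 0; it finishes at hour 7.
Signage placement needs all of stage build (finishes hour 7, plus 3-hour gap → hour 10); registration desk setup (finishes hour 10). That puts its earliest start at hour 10; it finishes at 10 + 7 = hour 17.
After signage placement (finishes hour 17), catering setup can start at hour 17 and finishes at hour 19.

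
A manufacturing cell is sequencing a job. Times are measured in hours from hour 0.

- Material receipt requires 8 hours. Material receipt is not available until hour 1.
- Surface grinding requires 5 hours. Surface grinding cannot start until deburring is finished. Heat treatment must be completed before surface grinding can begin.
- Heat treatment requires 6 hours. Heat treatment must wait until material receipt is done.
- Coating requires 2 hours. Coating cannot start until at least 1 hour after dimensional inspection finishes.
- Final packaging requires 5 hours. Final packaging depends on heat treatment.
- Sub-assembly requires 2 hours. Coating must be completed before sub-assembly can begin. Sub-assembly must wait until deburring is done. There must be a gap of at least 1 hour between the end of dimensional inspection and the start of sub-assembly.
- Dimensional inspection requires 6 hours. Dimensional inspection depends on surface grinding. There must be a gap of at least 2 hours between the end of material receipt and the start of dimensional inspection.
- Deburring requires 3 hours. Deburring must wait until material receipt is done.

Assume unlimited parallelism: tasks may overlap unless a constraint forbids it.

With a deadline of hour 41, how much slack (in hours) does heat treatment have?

Material receipt cannot begin until its own release at hour 1. It runs from hour 1 to 1 + 8 = hour 9.
Heat treatment cannot begin until material receipt (finishes hour 9). It runs from hour 9 to 9 + 6 = hour 15.

Working backward from the deadline:
Nothing follows sub-assembly; the deadline of hour 41 is its only limit. It must start by 41 − 2 = hour 39.
Since sub-assembly (must start by hour 39) depends on it, coating must finish by hour 39. Backing off its 2-hour duration gives a latest start of hour 37.
Dimensional inspection feeds coating (must start by hour 37, minus 1-hour gap → hour 36); sub-assembly (must start by hour 39, minus 1-hour gap → hour 38). Taking the minimum, dimensional inspection must finish by hour 36 and start by 36 − 6 = hour 30.
Surface grinding feeds into dimensional inspection (must start by hour 30); so surface grinding must finish by hour 30 and therefore start by hour 25.
Nothing follows final packaging; the deadline of hour 41 is its only limit. It must start by 41 − 5 = hour 36.
Heat treatment must finish in time for surface grinding (must start by hour 25); final packaging (must start by hour 36). The tightest is hour 25, so heat treatment must start by 25 − 6 = hour 19.
So heat treatment can start as early as hour 9 and as late as hour 19, giving 19 − 9 = 10 hours of slack.

10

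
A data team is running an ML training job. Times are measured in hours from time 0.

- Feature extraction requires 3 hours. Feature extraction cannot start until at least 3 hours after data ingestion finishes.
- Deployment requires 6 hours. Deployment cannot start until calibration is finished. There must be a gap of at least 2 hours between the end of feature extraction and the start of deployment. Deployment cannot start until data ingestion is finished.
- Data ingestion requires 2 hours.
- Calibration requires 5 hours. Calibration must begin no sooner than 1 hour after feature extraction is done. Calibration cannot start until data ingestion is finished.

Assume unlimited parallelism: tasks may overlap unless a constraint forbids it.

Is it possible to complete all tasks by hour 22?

Yes

Data ingestion has no prerequisites, so it starts at hour 0 and finishes at hour 2.
After data ingestion (finishes hour 2, plus 3-hour gap → hour 5), feature extraction can start at hour 5 and finishes at hour 8.
Calibration needs all of feature extraction (finishes hour 8, plus 1-hour gap → hour 9); data ingestion (finishes hour 2). That puts its earliest start at hour 9; it finishes at 9 + 5 = hour 14.
Deployment needs all of calibration (finishes hour 14); feature extraction (finishes hour 8, plus 2-hour gap → hour 10); data ingestion (finishes hour 2). That puts its earliest start at hour 14; it finishes at 14 + 6 = hour 20.
Every task is finished by hour 20, which is no later than the deadline of 22, so the schedule is feasible.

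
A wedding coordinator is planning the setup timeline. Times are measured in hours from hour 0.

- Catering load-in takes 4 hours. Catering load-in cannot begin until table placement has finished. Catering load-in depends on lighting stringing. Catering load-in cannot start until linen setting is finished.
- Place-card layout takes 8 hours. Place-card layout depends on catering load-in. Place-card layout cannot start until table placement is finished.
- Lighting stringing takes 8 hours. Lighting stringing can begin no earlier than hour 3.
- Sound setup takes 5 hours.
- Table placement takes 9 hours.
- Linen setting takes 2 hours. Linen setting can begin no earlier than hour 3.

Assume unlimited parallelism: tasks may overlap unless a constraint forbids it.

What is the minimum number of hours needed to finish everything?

Nothing blocks sound setup, so it runs from hour 0 to hour 5.
Lighting stringing cannot begin until its own release at hour 3. It runs from hour 3 to 3 + 8 = hour 11.
Linen setting cannot begin until its own release at hour 3. It runs from hour 3 to 3 + 2 = hour 5.
Table placement can start immediately at hour 0; it finishes at hour 9.
Catering load-in needs all of table placement (finishes hour 9); lighting stringing (finishes hour 11); linen setting (finishes hour 5). That puts its earliest start at hour 11; it finishes at 11 + 4 = hour 15.
Place-card layout cannot start until catering load-in (finishes hour 15); table placement (finishes hour 9). The controlling bound is hour 15, so place-card layout finishes at 15 + 8 = hour 23.
All tasks are finished once the last one completes. Finish times: Table placement at 9, Linen setting at 5, Lighting stringing at 11, Sound setup at 5, Catering load-in at 15, Place-card layout at 23. The latest is hour 23.

23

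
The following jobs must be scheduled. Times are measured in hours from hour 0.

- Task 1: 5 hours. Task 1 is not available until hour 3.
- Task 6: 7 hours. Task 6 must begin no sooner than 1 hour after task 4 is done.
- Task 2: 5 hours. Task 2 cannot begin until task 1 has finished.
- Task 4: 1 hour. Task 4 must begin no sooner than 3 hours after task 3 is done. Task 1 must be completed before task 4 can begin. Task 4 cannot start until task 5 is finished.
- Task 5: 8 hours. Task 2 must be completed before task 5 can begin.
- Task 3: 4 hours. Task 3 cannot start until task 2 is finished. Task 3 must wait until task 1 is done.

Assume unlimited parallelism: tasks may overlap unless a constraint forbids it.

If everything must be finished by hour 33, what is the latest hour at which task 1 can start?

6

To finish by hour 33, task 6 (duration 7) must start no later than hour 26.
Task 4 must finish before task 6 (must start by hour 26, minus 1-hour gap → hour 25). With a 1-hour duration, task 4 must start by 25 − 1 = hour 24.
Task 3 feeds into task 4 (must start by hour 24, minus 3-hour gap → hour 21); so task 3 must finish by hour 21 and therefore start by hour 17.
Task 5 has to be done before task 4 (must start by hour 24). That means finishing by hour 24, i.e. starting by 24 − 8 = hour 16.
Task 2 must finish in time for task 3 (must start by hour 17); task 5 (must start by hour 16). The tightest is hour 16, so task 2 must start by 16 − 5 = hour 11.
Task 1 feeds task 2 (must start by hour 11); task 3 (must start by hour 17); task 4 (must start by hour 24). Taking the minimum, task 1 must finish by hour 11 and start by 11 − 5 = hour 6.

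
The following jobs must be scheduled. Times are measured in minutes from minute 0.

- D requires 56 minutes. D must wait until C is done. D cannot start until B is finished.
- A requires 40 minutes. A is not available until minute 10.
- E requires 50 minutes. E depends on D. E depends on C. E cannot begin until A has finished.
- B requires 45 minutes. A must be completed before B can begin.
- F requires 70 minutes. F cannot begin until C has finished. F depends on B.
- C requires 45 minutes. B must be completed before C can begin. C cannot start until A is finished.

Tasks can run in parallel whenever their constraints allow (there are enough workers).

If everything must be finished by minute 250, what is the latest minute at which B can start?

Nothing follows E; the deadline of minute 250 is its only limit. It must start by 250 − 50 = minute 200.
Since E (must start by minute 200) depends on it, D must finish by minute 200. Backing off its 56-minute duration gives a latest start of minute 144.
Nothing follows F; the deadline of minute 250 is its only limit. It must start by 250 − 70 = minute 180.
C has several dependents: D (must start by minute 144); E (must start by minute 200); F (must start by minute 180). The earliest of those limits is minute 144, so C must start by 144 − 45 = minute 99.
B feeds C (must start by minute 99); D (must start by minute 144); F (must start by minute 180). Taking the minimum, B must finish by minute 99 and start by 99 − 45 = minute 54.

54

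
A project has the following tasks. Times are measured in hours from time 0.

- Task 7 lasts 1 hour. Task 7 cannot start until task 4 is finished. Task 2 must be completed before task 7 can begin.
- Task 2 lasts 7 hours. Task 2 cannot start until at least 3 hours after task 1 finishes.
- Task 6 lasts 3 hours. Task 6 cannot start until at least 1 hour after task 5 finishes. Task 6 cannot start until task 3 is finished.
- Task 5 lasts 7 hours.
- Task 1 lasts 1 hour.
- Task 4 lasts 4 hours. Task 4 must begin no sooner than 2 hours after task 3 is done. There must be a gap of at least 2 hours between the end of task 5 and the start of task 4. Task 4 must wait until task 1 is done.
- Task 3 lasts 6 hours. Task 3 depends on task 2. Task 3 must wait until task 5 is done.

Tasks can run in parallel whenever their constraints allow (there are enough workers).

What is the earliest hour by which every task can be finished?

Task 5 has no prerequisites, so it starts at hour 0 and finishes at hour 7.
Nothing blocks task 1, so it runs from hour 0 to hour 1.
Task 2 cannot begin until task 1 (finishes hour 1, plus 3-hour gap → hour 4). It runs from hour 4 to 4 + 7 = hour 11.
Task 3 has to wait for task 2 (finishes hour 11); task 5 (finishes hour 7). The latest of these is hour 11, so task 3 runs hour 11 to 11 + 6 = hour 17.
Task 6 needs all of task 5 (finishes hour 7, plus 1-hour gap → hour 8); task 3 (finishes hour 17). That puts its earliest start at hour 17; it finishes at 17 + 3 = hour 20.
Task 4 needs all of task 3 (finishes hour 17, plus 2-hour gap → hour 19); task 5 (finishes hour 7, plus 2-hour gap → hour 9); task 1 (finishes hour 1). That puts its earliest start at hour 19; it finishes at 19 + 4 = hour 23.
Task 7 cannot start until task 4 (finishes hour 23); task 2 (finishes hour 11). The controlling bound is hour 23, so task 7 finishes at 23 + 1 = hour 24.
All tasks are finished once the last one completes. Finish times: Task 1 at 1, Task 2 at 11, Task 3 at 17, Task 4 at 23, Task 5 at 7, Task 6 at 20, Task 7 at 24. The latest is hour 24.

24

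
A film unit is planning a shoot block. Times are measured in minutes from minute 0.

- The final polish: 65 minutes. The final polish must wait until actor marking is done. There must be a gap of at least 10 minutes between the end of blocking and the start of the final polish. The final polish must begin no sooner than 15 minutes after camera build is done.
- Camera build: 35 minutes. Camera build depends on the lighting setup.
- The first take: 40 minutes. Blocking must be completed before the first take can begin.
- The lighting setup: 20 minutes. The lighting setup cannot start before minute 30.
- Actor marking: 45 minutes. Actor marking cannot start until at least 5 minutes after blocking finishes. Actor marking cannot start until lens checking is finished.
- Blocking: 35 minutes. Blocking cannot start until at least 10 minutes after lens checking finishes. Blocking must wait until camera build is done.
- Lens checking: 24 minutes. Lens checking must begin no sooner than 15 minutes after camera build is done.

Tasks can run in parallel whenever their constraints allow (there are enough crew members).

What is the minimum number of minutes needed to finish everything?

284

The lighting setup cannot begin until its own release at minute 30. It runs from minute 30 to 30 + 20 = minute 50.
After the lighting setup (finishes minute 50), camera build can start at minute 50 and finishes at minute 85.
Lens checking cannot begin until camera build (finishes minute 85, plus 15-minute gap → minute 100). It runs from minute 100 to 100 + 24 = minute 124.
For blocking: lens checking (finishes minute 124, plus 10-minute gap → minute 134); camera build (finishes minute 85). Taking the maximum gives a start of minute 134, and it finishes at 134 + 35 = minute 169.
The first take cannot begin until blocking (finishes minute 169). It runs from minute 169 to 169 + 40 = minute 209.
Actor marking cannot start until blocking (finishes minute 169, plus 5-minute gap → minute 174); lens checking (finishes minute 124). The controlling bound is minute 174, so actor marking finishes at 174 + 45 = minute 219.
The final polish cannot start until actor marking (finishes minute 219); blocking (finishes minute 169, plus 10-minute gap → minute 179); camera build (finishes minute 85, plus 15-minute gap → minute 100). The controlling bound is minute 219, so the final polish finishes at 219 + 65 = minute 284.
All tasks are finished once the last one completes. Finish times: The lighting setup at 50, Camera build at 85, Lens checking at 124, Blocking at 169, Actor marking at 219, The final polish at 284, The first take at 209. The latest is minute 284.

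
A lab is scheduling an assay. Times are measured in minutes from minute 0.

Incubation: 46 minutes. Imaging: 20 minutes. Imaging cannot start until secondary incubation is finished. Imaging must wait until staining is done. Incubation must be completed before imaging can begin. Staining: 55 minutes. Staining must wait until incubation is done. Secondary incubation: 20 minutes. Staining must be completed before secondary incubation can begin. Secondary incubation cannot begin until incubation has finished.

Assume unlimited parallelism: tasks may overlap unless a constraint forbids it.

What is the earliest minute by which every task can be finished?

141

Nothing blocks incubation, so it runs from minute 0 to minute 46.
After incubation (finishes minute 46), staining can start at minute 46 and finishes at minute 101.
Secondary incubation needs all of staining (finishes minute 101); incubation (finishes minute 46). That puts its earliest start at minute 101; it finishes at 101 + 20 = minute 121.
Imaging needs all of secondary incubation (finishes minute 121); staining (finishes minute 101); incubation (finishes minute 46). That puts its earliest start at minute 121; it finishes at 121 + 20 = minute 141.
All tasks are finished once the last one completes. Finish times: Incubation at 46, Staining at 101, Secondary incubation at 121, Imaging at 141. The latest is minute 141.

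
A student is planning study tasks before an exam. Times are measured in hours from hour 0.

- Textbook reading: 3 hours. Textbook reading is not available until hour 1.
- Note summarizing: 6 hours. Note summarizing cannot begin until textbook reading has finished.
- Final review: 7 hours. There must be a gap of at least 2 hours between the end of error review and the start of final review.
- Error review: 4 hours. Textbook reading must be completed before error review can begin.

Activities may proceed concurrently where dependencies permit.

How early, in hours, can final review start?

10

After its own release at hour 1, textbook reading can start at hour 1 and finishes at hour 4.
Error review cannot begin until textbook reading (finishes hour 4). It runs from hour 4 to 4 + 4 = hour 8.
Final review waits on error review (finishes hour 8, plus 2-hour gap → hour 10), so the earliest it can start is hour 10.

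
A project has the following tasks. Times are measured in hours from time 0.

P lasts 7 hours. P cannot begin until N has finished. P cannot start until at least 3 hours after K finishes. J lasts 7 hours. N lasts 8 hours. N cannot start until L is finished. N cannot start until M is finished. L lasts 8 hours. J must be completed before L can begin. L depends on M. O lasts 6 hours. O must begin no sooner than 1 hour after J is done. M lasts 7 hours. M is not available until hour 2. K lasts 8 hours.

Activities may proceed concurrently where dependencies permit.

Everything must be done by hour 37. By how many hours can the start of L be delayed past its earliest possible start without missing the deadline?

After its own release at hour 2, M can start at hour 2 and finishes at hour 9.
Nothing blocks J, so it runs from hour 0 to hour 7.
L cannot start until J (finishes hour 7); M (finishes hour 9). The controlling bound is hour 9, so L finishes at 9 + 8 = hour 17.

Working backward from the deadline:
P has no dependents, so it just needs to finish by hour 37. Starting by 37 − 7 = hour 30 achieves that.
N must finish before P (must start by hour 30). With an 8-hour duration, N must start by 30 − 8 = hour 22.
L has to be done before N (must start by hour 22). That means finishing by hour 22, i.e. starting by 22 − 8 = hour 14.
So L can start as early as hour 9 and as late as hour 14, giving 14 − 9 = 5 hours of slack.

5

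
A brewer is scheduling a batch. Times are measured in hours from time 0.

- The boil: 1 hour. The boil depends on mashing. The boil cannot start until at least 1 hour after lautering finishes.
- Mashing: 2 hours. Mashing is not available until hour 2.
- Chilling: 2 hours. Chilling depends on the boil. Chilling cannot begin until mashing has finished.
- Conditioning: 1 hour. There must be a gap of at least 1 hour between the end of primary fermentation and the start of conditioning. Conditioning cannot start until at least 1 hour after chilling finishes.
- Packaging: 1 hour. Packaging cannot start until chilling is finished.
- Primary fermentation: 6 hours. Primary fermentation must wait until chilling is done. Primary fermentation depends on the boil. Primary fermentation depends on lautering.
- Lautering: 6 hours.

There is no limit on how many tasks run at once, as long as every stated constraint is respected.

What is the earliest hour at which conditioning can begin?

Lautering can start immediately at hour 0; it finishes at hour 6.
Mashing cannot begin until its own release at hour 2. It runs from hour 2 to 2 + 2 = hour 4.
The boil needs all of mashing (finishes hour 4); lautering (finishes hour 6, plus 1-hour gap → hour 7). That puts its earliest start at hour 7; it finishes at 7 + 1 = hour 8.
For chilling: the boil (finishes hour 8); mashing (finishes hour 4). Taking the maximum gives a start of hour 8, and it finishes at 8 + 2 = hour 10.
Primary fermentation has to wait for chilling (finishes hour 10); the boil (finishes hour 8); lautering (finishes hour 6). The latest of these is hour 10, so primary fermentation runs hour 10 to 10 + 6 = hour 16.
Conditioning waits on primary fermentation (finishes hour 16, plus 1-hour gap → hour 17); chilling (finishes hour 10, plus 1-hour gap → hour 11). The latest of these is hour 17, which is the earliest conditioning can start.

17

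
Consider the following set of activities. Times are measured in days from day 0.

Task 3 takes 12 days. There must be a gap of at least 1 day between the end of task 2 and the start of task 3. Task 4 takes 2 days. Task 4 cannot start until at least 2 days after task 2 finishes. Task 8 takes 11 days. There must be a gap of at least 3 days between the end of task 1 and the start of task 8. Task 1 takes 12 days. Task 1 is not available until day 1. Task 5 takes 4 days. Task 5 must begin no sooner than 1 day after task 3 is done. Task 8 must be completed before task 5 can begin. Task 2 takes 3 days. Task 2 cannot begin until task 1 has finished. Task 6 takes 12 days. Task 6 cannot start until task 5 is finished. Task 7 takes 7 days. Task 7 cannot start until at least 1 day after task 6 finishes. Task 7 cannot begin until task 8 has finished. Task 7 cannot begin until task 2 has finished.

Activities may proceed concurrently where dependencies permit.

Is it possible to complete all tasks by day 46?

Task 1 waits on its own release at day 1, so it starts at day 1 and finishes at 1 + 12 = day 13.
Task 8 waits on task 1 (finishes day 13, plus 3-day gap → day 16), so it starts at day 16 and finishes at 16 + 11 = day 27.
After task 1 (finishes day 13), task 2 can start at day 13 and finishes at day 16.
After task 2 (finishes day 16, plus 2-day gap → day 18), task 4 can start at day 18 and finishes at day 20.
After task 2 (finishes day 16, plus 1-day gap → day 17), task 3 can start at day 17 and finishes at day 29.
Task 5 cannot start until task 3 (finishes day 29, plus 1-day gap → day 30); task 8 (finishes day 27). The controlling bound is day 30, so task 5 finishes at 30 + 4 = day 34.
Task 6 waits on task 5 (finishes day 34), so it starts at day 34 and finishes at 34 + 12 = day 46.
Task 7 cannot start until task 6 (finishes day 46, plus 1-day gap → day 47); task 8 (finishes day 27); task 2 (finishes day 16). The controlling bound is day 47, so task 7 finishes at 47 + 7 = day 54.
The earliest everything can be done is day 54, which is after the deadline of 46, so it is not possible.

No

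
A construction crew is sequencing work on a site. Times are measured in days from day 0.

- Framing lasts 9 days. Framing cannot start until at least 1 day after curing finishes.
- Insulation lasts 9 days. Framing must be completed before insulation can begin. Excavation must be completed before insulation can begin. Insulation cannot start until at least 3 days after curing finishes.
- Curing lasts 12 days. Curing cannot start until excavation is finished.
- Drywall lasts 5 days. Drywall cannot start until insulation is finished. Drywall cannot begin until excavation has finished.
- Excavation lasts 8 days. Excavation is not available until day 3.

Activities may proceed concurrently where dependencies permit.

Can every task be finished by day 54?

Yes

Excavation cannot begin until its own release at day 3. It runs from day 3 to 3 + 8 = day 11.
Curing cannot begin until excavation (finishes day 11). It runs from day 11 to 11 + 12 = day 23.
Framing waits on curing (finishes day 23, plus 1-day gap → day 24), so it starts at day 24 and finishes at 24 + 9 = day 33.
Insulation needs all of framing (finishes day 33); excavation (finishes day 11); curing (finishes day 23, plus 3-day gap → day 26). That puts its earliest start at day 33; it finishes at 33 + 9 = day 42.
Drywall cannot start until insulation (finishes day 42); excavation (finishes day 11). The controlling bound is day 42, so drywall finishes at 42 + 5 = day 47.
Every task is finished by day 47, which is no later than the deadline of 54, so the schedule is feasible.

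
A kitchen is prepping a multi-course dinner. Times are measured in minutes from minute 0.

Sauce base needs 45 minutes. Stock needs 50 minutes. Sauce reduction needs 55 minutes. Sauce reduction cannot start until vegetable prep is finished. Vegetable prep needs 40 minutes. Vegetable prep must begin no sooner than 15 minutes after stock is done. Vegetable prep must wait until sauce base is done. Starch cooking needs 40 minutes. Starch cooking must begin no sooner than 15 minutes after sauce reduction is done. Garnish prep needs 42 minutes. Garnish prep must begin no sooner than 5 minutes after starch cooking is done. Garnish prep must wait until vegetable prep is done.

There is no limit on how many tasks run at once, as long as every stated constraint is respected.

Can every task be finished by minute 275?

Sauce base can start immediately at minute 0; it finishes at minute 45.
Stock can start immediately at minute 0; it finishes at minute 50.
Vegetable prep has to wait for stock (finishes minute 50, plus 15-minute gap → minute 65); sauce base (finishes minute 45). The latest of these is minute 65, so vegetable prep runs minute 65 to 65 + 40 = minute 105.
After vegetable prep (finishes minute 105), sauce reduction can start at minute 105 and finishes at minute 160.
Starch cooking cannot begin until sauce reduction (finishes minute 160, plus 15-minute gap → minute 175). It runs from minute 175 to 175 + 40 = minute 215.
For garnish prep: starch cooking (finishes minute 215, plus 5-minute gap → minute 220); vegetable prep (finishes minute 105). Taking the maximum gives a start of minute 220, and it finishes at 220 + 42 = minute 262.
Every task is finished by minute 262, which is no later than the deadline of 275, so the schedule is feasible.

Yes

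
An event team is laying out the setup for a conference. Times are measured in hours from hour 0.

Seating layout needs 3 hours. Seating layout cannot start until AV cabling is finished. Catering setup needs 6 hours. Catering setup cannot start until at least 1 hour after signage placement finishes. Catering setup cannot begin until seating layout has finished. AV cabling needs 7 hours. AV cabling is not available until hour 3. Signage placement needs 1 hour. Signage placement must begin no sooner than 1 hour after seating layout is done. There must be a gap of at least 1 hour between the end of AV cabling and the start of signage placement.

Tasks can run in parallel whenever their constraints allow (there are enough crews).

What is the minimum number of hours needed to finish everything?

22

AV cabling cannot begin until its own release at hour 3. It runs from hour 3 to 3 + 7 = hour 10.
Seating layout waits on AV cabling (finishes hour 10), so it starts at hour 10 and finishes at 10 + 3 = hour 13.
Signage placement cannot start until seating layout (finishes hour 13, plus 1-hour gap → hour 14); AV cabling (finishes hour 10, plus 1-hour gap → hour 11). The controlling bound is hour 14, so signage placement finishes at 14 + 1 = hour 15.
Catering setup has to wait for signage placement (finishes hour 15, plus 1-hour gap → hour 16); seating layout (finishes hour 13). The latest of these is hour 16, so catering setup runs hour 16 to 16 + 6 = hour 22.
All tasks are finished once the last one completes. Finish times: AV cabling at 10, Seating layout at 13, Signage placement at 15, Catering setup at 22. The latest is hour 22.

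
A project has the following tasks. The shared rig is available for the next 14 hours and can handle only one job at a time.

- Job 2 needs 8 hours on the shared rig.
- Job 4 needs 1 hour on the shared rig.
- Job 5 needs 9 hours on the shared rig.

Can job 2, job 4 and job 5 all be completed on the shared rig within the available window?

Running back to back, the jobs need 8 + 1 + 9 = 18 hours on the shared rig.
Since 18 > 14, they cannot all fit.

No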